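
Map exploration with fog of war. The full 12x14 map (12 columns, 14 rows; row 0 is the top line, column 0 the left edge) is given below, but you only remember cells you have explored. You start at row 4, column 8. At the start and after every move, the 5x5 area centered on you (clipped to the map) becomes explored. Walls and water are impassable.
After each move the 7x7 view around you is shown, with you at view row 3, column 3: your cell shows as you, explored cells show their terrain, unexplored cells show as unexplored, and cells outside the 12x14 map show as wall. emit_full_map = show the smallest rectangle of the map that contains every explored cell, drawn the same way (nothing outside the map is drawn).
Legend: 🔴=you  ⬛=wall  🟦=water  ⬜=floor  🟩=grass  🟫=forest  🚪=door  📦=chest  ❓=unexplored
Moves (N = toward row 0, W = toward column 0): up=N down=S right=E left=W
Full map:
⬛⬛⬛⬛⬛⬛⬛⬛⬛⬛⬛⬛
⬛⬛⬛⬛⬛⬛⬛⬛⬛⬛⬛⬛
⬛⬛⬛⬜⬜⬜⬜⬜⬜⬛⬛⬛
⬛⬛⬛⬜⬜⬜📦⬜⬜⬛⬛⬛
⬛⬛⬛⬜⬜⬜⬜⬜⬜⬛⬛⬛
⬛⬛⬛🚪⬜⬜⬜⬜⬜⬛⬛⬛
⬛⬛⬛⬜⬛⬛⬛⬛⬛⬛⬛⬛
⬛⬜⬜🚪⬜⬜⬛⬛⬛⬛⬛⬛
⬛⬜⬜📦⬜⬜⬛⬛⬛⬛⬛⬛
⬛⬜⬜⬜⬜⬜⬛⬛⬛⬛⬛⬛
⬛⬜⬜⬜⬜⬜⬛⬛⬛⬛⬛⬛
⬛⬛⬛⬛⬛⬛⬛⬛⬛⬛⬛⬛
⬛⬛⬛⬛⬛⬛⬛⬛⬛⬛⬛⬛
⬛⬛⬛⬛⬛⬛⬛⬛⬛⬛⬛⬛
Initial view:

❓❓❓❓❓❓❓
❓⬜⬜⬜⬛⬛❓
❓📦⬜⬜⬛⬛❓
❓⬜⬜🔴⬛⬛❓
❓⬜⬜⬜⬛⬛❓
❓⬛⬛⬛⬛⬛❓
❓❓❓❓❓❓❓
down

❓⬜⬜⬜⬛⬛❓
❓📦⬜⬜⬛⬛❓
❓⬜⬜⬜⬛⬛❓
❓⬜⬜🔴⬛⬛❓
❓⬛⬛⬛⬛⬛❓
❓⬛⬛⬛⬛⬛❓
❓❓❓❓❓❓❓

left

❓❓⬜⬜⬜⬛⬛
❓⬜📦⬜⬜⬛⬛
❓⬜⬜⬜⬜⬛⬛
❓⬜⬜🔴⬜⬛⬛
❓⬛⬛⬛⬛⬛⬛
❓⬜⬛⬛⬛⬛⬛
❓❓❓❓❓❓❓

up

❓❓❓❓❓❓❓
❓⬜⬜⬜⬜⬛⬛
❓⬜📦⬜⬜⬛⬛
❓⬜⬜🔴⬜⬛⬛
❓⬜⬜⬜⬜⬛⬛
❓⬛⬛⬛⬛⬛⬛
❓⬜⬛⬛⬛⬛⬛

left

❓❓❓❓❓❓❓
❓⬜⬜⬜⬜⬜⬛
❓⬜⬜📦⬜⬜⬛
❓⬜⬜🔴⬜⬜⬛
❓⬜⬜⬜⬜⬜⬛
❓⬛⬛⬛⬛⬛⬛
❓❓⬜⬛⬛⬛⬛

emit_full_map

⬜⬜⬜⬜⬜⬛⬛
⬜⬜📦⬜⬜⬛⬛
⬜⬜🔴⬜⬜⬛⬛
⬜⬜⬜⬜⬜⬛⬛
⬛⬛⬛⬛⬛⬛⬛
❓⬜⬛⬛⬛⬛⬛

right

❓❓❓❓❓❓❓
⬜⬜⬜⬜⬜⬛⬛
⬜⬜📦⬜⬜⬛⬛
⬜⬜⬜🔴⬜⬛⬛
⬜⬜⬜⬜⬜⬛⬛
⬛⬛⬛⬛⬛⬛⬛
❓⬜⬛⬛⬛⬛⬛

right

❓❓❓❓❓❓❓
⬜⬜⬜⬜⬛⬛❓
⬜📦⬜⬜⬛⬛❓
⬜⬜⬜🔴⬛⬛❓
⬜⬜⬜⬜⬛⬛❓
⬛⬛⬛⬛⬛⬛❓
⬜⬛⬛⬛⬛⬛❓

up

❓❓❓❓❓❓❓
❓⬛⬛⬛⬛⬛❓
⬜⬜⬜⬜⬛⬛❓
⬜📦⬜🔴⬛⬛❓
⬜⬜⬜⬜⬛⬛❓
⬜⬜⬜⬜⬛⬛❓
⬛⬛⬛⬛⬛⬛❓

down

❓⬛⬛⬛⬛⬛❓
⬜⬜⬜⬜⬛⬛❓
⬜📦⬜⬜⬛⬛❓
⬜⬜⬜🔴⬛⬛❓
⬜⬜⬜⬜⬛⬛❓
⬛⬛⬛⬛⬛⬛❓
⬜⬛⬛⬛⬛⬛❓

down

⬜⬜⬜⬜⬛⬛❓
⬜📦⬜⬜⬛⬛❓
⬜⬜⬜⬜⬛⬛❓
⬜⬜⬜🔴⬛⬛❓
⬛⬛⬛⬛⬛⬛❓
⬜⬛⬛⬛⬛⬛❓
❓❓❓❓❓❓❓

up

❓⬛⬛⬛⬛⬛❓
⬜⬜⬜⬜⬛⬛❓
⬜📦⬜⬜⬛⬛❓
⬜⬜⬜🔴⬛⬛❓
⬜⬜⬜⬜⬛⬛❓
⬛⬛⬛⬛⬛⬛❓
⬜⬛⬛⬛⬛⬛❓

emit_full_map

❓❓⬛⬛⬛⬛⬛
⬜⬜⬜⬜⬜⬛⬛
⬜⬜📦⬜⬜⬛⬛
⬜⬜⬜⬜🔴⬛⬛
⬜⬜⬜⬜⬜⬛⬛
⬛⬛⬛⬛⬛⬛⬛
❓⬜⬛⬛⬛⬛⬛


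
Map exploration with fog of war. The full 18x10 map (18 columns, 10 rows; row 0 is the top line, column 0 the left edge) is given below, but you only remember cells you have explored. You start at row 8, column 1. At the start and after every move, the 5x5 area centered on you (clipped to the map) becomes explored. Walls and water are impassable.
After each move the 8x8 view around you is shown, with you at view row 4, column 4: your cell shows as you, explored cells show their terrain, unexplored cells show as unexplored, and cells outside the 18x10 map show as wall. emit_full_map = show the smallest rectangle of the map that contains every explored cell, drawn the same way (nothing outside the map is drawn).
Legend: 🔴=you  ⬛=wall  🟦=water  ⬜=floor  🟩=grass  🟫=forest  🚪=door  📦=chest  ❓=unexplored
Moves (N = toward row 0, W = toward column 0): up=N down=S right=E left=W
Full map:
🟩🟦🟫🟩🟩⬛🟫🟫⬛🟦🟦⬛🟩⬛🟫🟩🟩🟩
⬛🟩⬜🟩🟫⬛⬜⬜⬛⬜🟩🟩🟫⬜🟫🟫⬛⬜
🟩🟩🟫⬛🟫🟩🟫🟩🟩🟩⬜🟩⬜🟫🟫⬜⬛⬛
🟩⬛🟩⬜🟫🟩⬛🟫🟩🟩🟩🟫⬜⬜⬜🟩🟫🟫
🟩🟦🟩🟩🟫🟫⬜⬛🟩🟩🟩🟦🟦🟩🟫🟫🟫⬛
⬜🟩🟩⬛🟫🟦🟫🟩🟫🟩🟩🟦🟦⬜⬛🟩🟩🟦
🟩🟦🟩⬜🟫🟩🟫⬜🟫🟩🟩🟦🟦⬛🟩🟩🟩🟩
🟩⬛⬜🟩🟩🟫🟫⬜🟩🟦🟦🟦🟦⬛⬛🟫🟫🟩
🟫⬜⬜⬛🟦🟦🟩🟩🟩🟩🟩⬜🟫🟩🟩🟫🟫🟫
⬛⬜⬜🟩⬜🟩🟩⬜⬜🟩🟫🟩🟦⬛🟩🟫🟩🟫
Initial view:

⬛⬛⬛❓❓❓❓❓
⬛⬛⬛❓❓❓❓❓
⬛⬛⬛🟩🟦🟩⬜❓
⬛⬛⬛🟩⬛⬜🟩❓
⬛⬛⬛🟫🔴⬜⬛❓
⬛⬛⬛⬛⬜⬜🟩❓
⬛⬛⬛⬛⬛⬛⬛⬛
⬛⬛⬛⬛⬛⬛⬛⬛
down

⬛⬛⬛❓❓❓❓❓
⬛⬛⬛🟩🟦🟩⬜❓
⬛⬛⬛🟩⬛⬜🟩❓
⬛⬛⬛🟫⬜⬜⬛❓
⬛⬛⬛⬛🔴⬜🟩❓
⬛⬛⬛⬛⬛⬛⬛⬛
⬛⬛⬛⬛⬛⬛⬛⬛
⬛⬛⬛⬛⬛⬛⬛⬛

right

⬛⬛❓❓❓❓❓❓
⬛⬛🟩🟦🟩⬜❓❓
⬛⬛🟩⬛⬜🟩🟩❓
⬛⬛🟫⬜⬜⬛🟦❓
⬛⬛⬛⬜🔴🟩⬜❓
⬛⬛⬛⬛⬛⬛⬛⬛
⬛⬛⬛⬛⬛⬛⬛⬛
⬛⬛⬛⬛⬛⬛⬛⬛

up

⬛⬛❓❓❓❓❓❓
⬛⬛❓❓❓❓❓❓
⬛⬛🟩🟦🟩⬜🟫❓
⬛⬛🟩⬛⬜🟩🟩❓
⬛⬛🟫⬜🔴⬛🟦❓
⬛⬛⬛⬜⬜🟩⬜❓
⬛⬛⬛⬛⬛⬛⬛⬛
⬛⬛⬛⬛⬛⬛⬛⬛

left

⬛⬛⬛❓❓❓❓❓
⬛⬛⬛❓❓❓❓❓
⬛⬛⬛🟩🟦🟩⬜🟫
⬛⬛⬛🟩⬛⬜🟩🟩
⬛⬛⬛🟫🔴⬜⬛🟦
⬛⬛⬛⬛⬜⬜🟩⬜
⬛⬛⬛⬛⬛⬛⬛⬛
⬛⬛⬛⬛⬛⬛⬛⬛

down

⬛⬛⬛❓❓❓❓❓
⬛⬛⬛🟩🟦🟩⬜🟫
⬛⬛⬛🟩⬛⬜🟩🟩
⬛⬛⬛🟫⬜⬜⬛🟦
⬛⬛⬛⬛🔴⬜🟩⬜
⬛⬛⬛⬛⬛⬛⬛⬛
⬛⬛⬛⬛⬛⬛⬛⬛
⬛⬛⬛⬛⬛⬛⬛⬛

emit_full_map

🟩🟦🟩⬜🟫
🟩⬛⬜🟩🟩
🟫⬜⬜⬛🟦
⬛🔴⬜🟩⬜

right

⬛⬛❓❓❓❓❓❓
⬛⬛🟩🟦🟩⬜🟫❓
⬛⬛🟩⬛⬜🟩🟩❓
⬛⬛🟫⬜⬜⬛🟦❓
⬛⬛⬛⬜🔴🟩⬜❓
⬛⬛⬛⬛⬛⬛⬛⬛
⬛⬛⬛⬛⬛⬛⬛⬛
⬛⬛⬛⬛⬛⬛⬛⬛

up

⬛⬛❓❓❓❓❓❓
⬛⬛❓❓❓❓❓❓
⬛⬛🟩🟦🟩⬜🟫❓
⬛⬛🟩⬛⬜🟩🟩❓
⬛⬛🟫⬜🔴⬛🟦❓
⬛⬛⬛⬜⬜🟩⬜❓
⬛⬛⬛⬛⬛⬛⬛⬛
⬛⬛⬛⬛⬛⬛⬛⬛

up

⬛⬛❓❓❓❓❓❓
⬛⬛❓❓❓❓❓❓
⬛⬛⬜🟩🟩⬛🟫❓
⬛⬛🟩🟦🟩⬜🟫❓
⬛⬛🟩⬛🔴🟩🟩❓
⬛⬛🟫⬜⬜⬛🟦❓
⬛⬛⬛⬜⬜🟩⬜❓
⬛⬛⬛⬛⬛⬛⬛⬛

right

⬛❓❓❓❓❓❓❓
⬛❓❓❓❓❓❓❓
⬛⬜🟩🟩⬛🟫🟦❓
⬛🟩🟦🟩⬜🟫🟩❓
⬛🟩⬛⬜🔴🟩🟫❓
⬛🟫⬜⬜⬛🟦🟦❓
⬛⬛⬜⬜🟩⬜🟩❓
⬛⬛⬛⬛⬛⬛⬛⬛

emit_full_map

⬜🟩🟩⬛🟫🟦
🟩🟦🟩⬜🟫🟩
🟩⬛⬜🔴🟩🟫
🟫⬜⬜⬛🟦🟦
⬛⬜⬜🟩⬜🟩

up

⬛❓❓❓❓❓❓❓
⬛❓❓❓❓❓❓❓
⬛❓🟦🟩🟩🟫🟫❓
⬛⬜🟩🟩⬛🟫🟦❓
⬛🟩🟦🟩🔴🟫🟩❓
⬛🟩⬛⬜🟩🟩🟫❓
⬛🟫⬜⬜⬛🟦🟦❓
⬛⬛⬜⬜🟩⬜🟩❓

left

⬛⬛❓❓❓❓❓❓
⬛⬛❓❓❓❓❓❓
⬛⬛🟩🟦🟩🟩🟫🟫
⬛⬛⬜🟩🟩⬛🟫🟦
⬛⬛🟩🟦🔴⬜🟫🟩
⬛⬛🟩⬛⬜🟩🟩🟫
⬛⬛🟫⬜⬜⬛🟦🟦
⬛⬛⬛⬜⬜🟩⬜🟩

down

⬛⬛❓❓❓❓❓❓
⬛⬛🟩🟦🟩🟩🟫🟫
⬛⬛⬜🟩🟩⬛🟫🟦
⬛⬛🟩🟦🟩⬜🟫🟩
⬛⬛🟩⬛🔴🟩🟩🟫
⬛⬛🟫⬜⬜⬛🟦🟦
⬛⬛⬛⬜⬜🟩⬜🟩
⬛⬛⬛⬛⬛⬛⬛⬛

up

⬛⬛❓❓❓❓❓❓
⬛⬛❓❓❓❓❓❓
⬛⬛🟩🟦🟩🟩🟫🟫
⬛⬛⬜🟩🟩⬛🟫🟦
⬛⬛🟩🟦🔴⬜🟫🟩
⬛⬛🟩⬛⬜🟩🟩🟫
⬛⬛🟫⬜⬜⬛🟦🟦
⬛⬛⬛⬜⬜🟩⬜🟩

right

⬛❓❓❓❓❓❓❓
⬛❓❓❓❓❓❓❓
⬛🟩🟦🟩🟩🟫🟫❓
⬛⬜🟩🟩⬛🟫🟦❓
⬛🟩🟦🟩🔴🟫🟩❓
⬛🟩⬛⬜🟩🟩🟫❓
⬛🟫⬜⬜⬛🟦🟦❓
⬛⬛⬜⬜🟩⬜🟩❓

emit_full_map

🟩🟦🟩🟩🟫🟫
⬜🟩🟩⬛🟫🟦
🟩🟦🟩🔴🟫🟩
🟩⬛⬜🟩🟩🟫
🟫⬜⬜⬛🟦🟦
⬛⬜⬜🟩⬜🟩


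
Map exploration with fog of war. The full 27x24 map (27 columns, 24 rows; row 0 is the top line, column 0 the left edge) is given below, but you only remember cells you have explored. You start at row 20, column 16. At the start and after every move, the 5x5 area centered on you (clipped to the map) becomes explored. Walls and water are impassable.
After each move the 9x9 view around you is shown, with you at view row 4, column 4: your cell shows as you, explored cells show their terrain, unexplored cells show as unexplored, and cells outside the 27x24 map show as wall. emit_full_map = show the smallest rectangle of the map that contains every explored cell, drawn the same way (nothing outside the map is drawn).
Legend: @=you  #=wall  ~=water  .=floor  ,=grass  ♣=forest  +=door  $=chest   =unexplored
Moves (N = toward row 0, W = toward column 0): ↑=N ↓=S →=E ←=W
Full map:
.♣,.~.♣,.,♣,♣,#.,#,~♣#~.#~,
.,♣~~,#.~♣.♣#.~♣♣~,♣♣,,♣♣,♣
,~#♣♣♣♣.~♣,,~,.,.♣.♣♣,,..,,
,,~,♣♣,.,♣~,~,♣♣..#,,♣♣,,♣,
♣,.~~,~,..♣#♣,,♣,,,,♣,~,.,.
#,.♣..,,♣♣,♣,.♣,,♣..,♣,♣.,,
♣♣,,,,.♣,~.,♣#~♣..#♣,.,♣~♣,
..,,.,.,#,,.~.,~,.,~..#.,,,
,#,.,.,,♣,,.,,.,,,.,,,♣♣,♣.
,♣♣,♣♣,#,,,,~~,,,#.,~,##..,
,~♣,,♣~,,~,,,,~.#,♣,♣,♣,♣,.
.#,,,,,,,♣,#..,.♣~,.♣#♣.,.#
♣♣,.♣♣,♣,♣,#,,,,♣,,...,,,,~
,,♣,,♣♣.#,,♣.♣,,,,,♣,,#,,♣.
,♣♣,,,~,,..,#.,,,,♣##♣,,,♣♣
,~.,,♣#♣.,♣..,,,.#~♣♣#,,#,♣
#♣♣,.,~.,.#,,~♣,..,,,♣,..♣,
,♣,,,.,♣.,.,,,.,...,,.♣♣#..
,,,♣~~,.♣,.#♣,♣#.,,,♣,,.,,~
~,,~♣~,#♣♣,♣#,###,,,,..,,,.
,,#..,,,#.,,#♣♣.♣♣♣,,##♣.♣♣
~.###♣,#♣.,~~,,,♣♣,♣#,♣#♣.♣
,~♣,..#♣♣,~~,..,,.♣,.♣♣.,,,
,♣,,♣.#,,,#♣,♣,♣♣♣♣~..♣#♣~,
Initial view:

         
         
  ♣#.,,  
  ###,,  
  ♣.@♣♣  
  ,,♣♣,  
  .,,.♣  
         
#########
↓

         
  ♣#.,,  
  ###,,  
  ♣.♣♣♣  
  ,,@♣,  
  .,,.♣  
  ,♣♣♣♣  
#########
#########

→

         
 ♣#.,,   
 ###,,,  
 ♣.♣♣♣,  
 ,,♣@,♣  
 .,,.♣,  
 ,♣♣♣♣~  
#########
#########

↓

 ♣#.,,   
 ###,,,  
 ♣.♣♣♣,  
 ,,♣♣,♣  
 .,,@♣,  
 ,♣♣♣♣~  
#########
#########
#########

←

  ♣#.,,  
  ###,,, 
  ♣.♣♣♣, 
  ,,♣♣,♣ 
  .,@.♣, 
  ,♣♣♣♣~ 
#########
#########
#########

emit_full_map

♣#.,, 
###,,,
♣.♣♣♣,
,,♣♣,♣
.,@.♣,
,♣♣♣♣~

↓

  ###,,, 
  ♣.♣♣♣, 
  ,,♣♣,♣ 
  .,,.♣, 
  ,♣@♣♣~ 
#########
#########
#########
#########

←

   ###,,,
   ♣.♣♣♣,
  ,,,♣♣,♣
  ..,,.♣,
  ♣,@♣♣♣~
#########
#########
#########
#########

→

  ###,,, 
  ♣.♣♣♣, 
 ,,,♣♣,♣ 
 ..,,.♣, 
 ♣,♣@♣♣~ 
#########
#########
#########
#########

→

 ###,,,  
 ♣.♣♣♣,  
,,,♣♣,♣  
..,,.♣,  
♣,♣♣@♣~  
#########
#########
#########
#########

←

  ###,,, 
  ♣.♣♣♣, 
 ,,,♣♣,♣ 
 ..,,.♣, 
 ♣,♣@♣♣~ 
#########
#########
#########
#########

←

   ###,,,
   ♣.♣♣♣,
  ,,,♣♣,♣
  ..,,.♣,
  ♣,@♣♣♣~
#########
#########
#########
#########


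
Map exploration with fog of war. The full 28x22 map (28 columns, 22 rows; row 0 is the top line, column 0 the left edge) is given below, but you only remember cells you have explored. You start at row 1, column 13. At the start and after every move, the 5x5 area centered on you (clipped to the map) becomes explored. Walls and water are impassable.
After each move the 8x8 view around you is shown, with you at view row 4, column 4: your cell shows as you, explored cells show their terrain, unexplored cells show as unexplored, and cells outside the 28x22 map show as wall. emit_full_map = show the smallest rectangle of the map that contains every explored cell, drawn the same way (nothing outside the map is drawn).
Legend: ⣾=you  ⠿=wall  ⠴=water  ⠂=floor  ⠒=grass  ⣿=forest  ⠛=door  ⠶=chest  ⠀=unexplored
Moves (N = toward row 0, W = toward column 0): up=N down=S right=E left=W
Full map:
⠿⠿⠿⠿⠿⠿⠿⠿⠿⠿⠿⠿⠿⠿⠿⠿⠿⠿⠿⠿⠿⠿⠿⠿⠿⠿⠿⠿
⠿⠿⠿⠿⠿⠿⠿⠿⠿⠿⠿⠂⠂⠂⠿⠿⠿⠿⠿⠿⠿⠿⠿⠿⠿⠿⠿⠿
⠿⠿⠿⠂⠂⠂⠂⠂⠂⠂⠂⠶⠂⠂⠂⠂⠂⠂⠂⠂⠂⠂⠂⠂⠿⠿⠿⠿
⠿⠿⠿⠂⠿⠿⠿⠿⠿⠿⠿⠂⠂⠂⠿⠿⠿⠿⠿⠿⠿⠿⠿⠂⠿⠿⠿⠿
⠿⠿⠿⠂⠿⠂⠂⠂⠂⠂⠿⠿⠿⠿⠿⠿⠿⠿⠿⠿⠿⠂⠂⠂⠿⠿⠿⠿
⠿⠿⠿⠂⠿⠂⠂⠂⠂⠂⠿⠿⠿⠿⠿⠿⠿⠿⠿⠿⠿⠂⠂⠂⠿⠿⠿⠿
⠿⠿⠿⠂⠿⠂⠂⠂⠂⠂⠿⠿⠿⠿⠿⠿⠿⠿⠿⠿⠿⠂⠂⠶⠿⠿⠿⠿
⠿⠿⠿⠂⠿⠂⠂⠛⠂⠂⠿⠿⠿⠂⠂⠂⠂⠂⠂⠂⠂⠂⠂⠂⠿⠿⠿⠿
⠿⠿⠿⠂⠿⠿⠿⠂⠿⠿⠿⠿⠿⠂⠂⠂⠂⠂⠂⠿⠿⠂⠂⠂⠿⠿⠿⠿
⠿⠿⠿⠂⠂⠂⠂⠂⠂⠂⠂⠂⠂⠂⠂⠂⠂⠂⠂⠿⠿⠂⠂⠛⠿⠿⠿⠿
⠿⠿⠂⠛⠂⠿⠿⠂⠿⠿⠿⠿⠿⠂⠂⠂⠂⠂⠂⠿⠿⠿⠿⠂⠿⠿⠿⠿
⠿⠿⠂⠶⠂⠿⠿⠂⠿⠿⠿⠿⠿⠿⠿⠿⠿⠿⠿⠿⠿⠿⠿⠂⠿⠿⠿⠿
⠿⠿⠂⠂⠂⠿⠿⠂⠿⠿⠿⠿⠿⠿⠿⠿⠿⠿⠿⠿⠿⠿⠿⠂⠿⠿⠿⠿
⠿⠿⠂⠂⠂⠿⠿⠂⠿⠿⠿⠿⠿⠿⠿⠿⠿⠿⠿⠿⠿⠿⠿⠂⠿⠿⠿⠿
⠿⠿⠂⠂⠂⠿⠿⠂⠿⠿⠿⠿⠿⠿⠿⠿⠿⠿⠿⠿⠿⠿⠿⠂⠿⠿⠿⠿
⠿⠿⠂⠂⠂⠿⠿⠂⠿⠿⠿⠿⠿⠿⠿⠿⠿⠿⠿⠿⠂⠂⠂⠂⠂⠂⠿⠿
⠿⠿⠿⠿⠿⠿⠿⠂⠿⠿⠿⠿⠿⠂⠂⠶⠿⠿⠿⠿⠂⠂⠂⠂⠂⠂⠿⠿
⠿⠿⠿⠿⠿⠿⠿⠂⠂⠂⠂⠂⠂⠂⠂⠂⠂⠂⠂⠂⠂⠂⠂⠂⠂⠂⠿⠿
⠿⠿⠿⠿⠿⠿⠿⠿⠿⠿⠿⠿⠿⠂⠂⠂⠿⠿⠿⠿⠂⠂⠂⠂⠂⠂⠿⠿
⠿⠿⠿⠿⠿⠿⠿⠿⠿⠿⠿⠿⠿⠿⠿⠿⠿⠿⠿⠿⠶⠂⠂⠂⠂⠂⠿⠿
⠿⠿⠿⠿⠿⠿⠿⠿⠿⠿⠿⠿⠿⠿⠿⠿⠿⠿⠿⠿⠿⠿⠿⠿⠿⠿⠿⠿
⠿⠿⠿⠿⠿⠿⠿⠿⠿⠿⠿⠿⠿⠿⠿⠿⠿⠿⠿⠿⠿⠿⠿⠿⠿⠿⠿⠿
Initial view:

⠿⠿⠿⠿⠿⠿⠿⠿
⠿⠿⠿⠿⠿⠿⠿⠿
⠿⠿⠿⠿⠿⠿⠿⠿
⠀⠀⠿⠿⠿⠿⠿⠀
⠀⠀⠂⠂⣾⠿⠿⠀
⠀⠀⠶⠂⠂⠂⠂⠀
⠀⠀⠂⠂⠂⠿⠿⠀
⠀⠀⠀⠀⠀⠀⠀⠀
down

⠿⠿⠿⠿⠿⠿⠿⠿
⠿⠿⠿⠿⠿⠿⠿⠿
⠀⠀⠿⠿⠿⠿⠿⠀
⠀⠀⠂⠂⠂⠿⠿⠀
⠀⠀⠶⠂⣾⠂⠂⠀
⠀⠀⠂⠂⠂⠿⠿⠀
⠀⠀⠿⠿⠿⠿⠿⠀
⠀⠀⠀⠀⠀⠀⠀⠀

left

⠿⠿⠿⠿⠿⠿⠿⠿
⠿⠿⠿⠿⠿⠿⠿⠿
⠀⠀⠿⠿⠿⠿⠿⠿
⠀⠀⠿⠂⠂⠂⠿⠿
⠀⠀⠂⠶⣾⠂⠂⠂
⠀⠀⠿⠂⠂⠂⠿⠿
⠀⠀⠿⠿⠿⠿⠿⠿
⠀⠀⠀⠀⠀⠀⠀⠀

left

⠿⠿⠿⠿⠿⠿⠿⠿
⠿⠿⠿⠿⠿⠿⠿⠿
⠀⠀⠿⠿⠿⠿⠿⠿
⠀⠀⠿⠿⠂⠂⠂⠿
⠀⠀⠂⠂⣾⠂⠂⠂
⠀⠀⠿⠿⠂⠂⠂⠿
⠀⠀⠂⠿⠿⠿⠿⠿
⠀⠀⠀⠀⠀⠀⠀⠀

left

⠿⠿⠿⠿⠿⠿⠿⠿
⠿⠿⠿⠿⠿⠿⠿⠿
⠀⠀⠿⠿⠿⠿⠿⠿
⠀⠀⠿⠿⠿⠂⠂⠂
⠀⠀⠂⠂⣾⠶⠂⠂
⠀⠀⠿⠿⠿⠂⠂⠂
⠀⠀⠂⠂⠿⠿⠿⠿
⠀⠀⠀⠀⠀⠀⠀⠀

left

⠿⠿⠿⠿⠿⠿⠿⠿
⠿⠿⠿⠿⠿⠿⠿⠿
⠀⠀⠿⠿⠿⠿⠿⠿
⠀⠀⠿⠿⠿⠿⠂⠂
⠀⠀⠂⠂⣾⠂⠶⠂
⠀⠀⠿⠿⠿⠿⠂⠂
⠀⠀⠂⠂⠂⠿⠿⠿
⠀⠀⠀⠀⠀⠀⠀⠀

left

⠿⠿⠿⠿⠿⠿⠿⠿
⠿⠿⠿⠿⠿⠿⠿⠿
⠀⠀⠿⠿⠿⠿⠿⠿
⠀⠀⠿⠿⠿⠿⠿⠂
⠀⠀⠂⠂⣾⠂⠂⠶
⠀⠀⠿⠿⠿⠿⠿⠂
⠀⠀⠂⠂⠂⠂⠿⠿
⠀⠀⠀⠀⠀⠀⠀⠀

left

⠿⠿⠿⠿⠿⠿⠿⠿
⠿⠿⠿⠿⠿⠿⠿⠿
⠀⠀⠿⠿⠿⠿⠿⠿
⠀⠀⠿⠿⠿⠿⠿⠿
⠀⠀⠂⠂⣾⠂⠂⠂
⠀⠀⠿⠿⠿⠿⠿⠿
⠀⠀⠂⠂⠂⠂⠂⠿
⠀⠀⠀⠀⠀⠀⠀⠀

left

⠿⠿⠿⠿⠿⠿⠿⠿
⠿⠿⠿⠿⠿⠿⠿⠿
⠀⠀⠿⠿⠿⠿⠿⠿
⠀⠀⠿⠿⠿⠿⠿⠿
⠀⠀⠂⠂⣾⠂⠂⠂
⠀⠀⠿⠿⠿⠿⠿⠿
⠀⠀⠿⠂⠂⠂⠂⠂
⠀⠀⠀⠀⠀⠀⠀⠀

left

⠿⠿⠿⠿⠿⠿⠿⠿
⠿⠿⠿⠿⠿⠿⠿⠿
⠀⠀⠿⠿⠿⠿⠿⠿
⠀⠀⠿⠿⠿⠿⠿⠿
⠀⠀⠂⠂⣾⠂⠂⠂
⠀⠀⠂⠿⠿⠿⠿⠿
⠀⠀⠂⠿⠂⠂⠂⠂
⠀⠀⠀⠀⠀⠀⠀⠀

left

⠿⠿⠿⠿⠿⠿⠿⠿
⠿⠿⠿⠿⠿⠿⠿⠿
⠀⠀⠿⠿⠿⠿⠿⠿
⠀⠀⠿⠿⠿⠿⠿⠿
⠀⠀⠿⠂⣾⠂⠂⠂
⠀⠀⠿⠂⠿⠿⠿⠿
⠀⠀⠿⠂⠿⠂⠂⠂
⠀⠀⠀⠀⠀⠀⠀⠀

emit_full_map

⠿⠿⠿⠿⠿⠿⠿⠿⠿⠿⠿⠿⠿⠿
⠿⠿⠿⠿⠿⠿⠿⠿⠿⠂⠂⠂⠿⠿
⠿⠂⣾⠂⠂⠂⠂⠂⠂⠶⠂⠂⠂⠂
⠿⠂⠿⠿⠿⠿⠿⠿⠿⠂⠂⠂⠿⠿
⠿⠂⠿⠂⠂⠂⠂⠂⠿⠿⠿⠿⠿⠿

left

⠿⠿⠿⠿⠿⠿⠿⠿
⠿⠿⠿⠿⠿⠿⠿⠿
⠿⠀⠿⠿⠿⠿⠿⠿
⠿⠀⠿⠿⠿⠿⠿⠿
⠿⠀⠿⠿⣾⠂⠂⠂
⠿⠀⠿⠿⠂⠿⠿⠿
⠿⠀⠿⠿⠂⠿⠂⠂
⠿⠀⠀⠀⠀⠀⠀⠀

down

⠿⠿⠿⠿⠿⠿⠿⠿
⠿⠀⠿⠿⠿⠿⠿⠿
⠿⠀⠿⠿⠿⠿⠿⠿
⠿⠀⠿⠿⠂⠂⠂⠂
⠿⠀⠿⠿⣾⠿⠿⠿
⠿⠀⠿⠿⠂⠿⠂⠂
⠿⠀⠿⠿⠂⠿⠂⠀
⠿⠀⠀⠀⠀⠀⠀⠀

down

⠿⠀⠿⠿⠿⠿⠿⠿
⠿⠀⠿⠿⠿⠿⠿⠿
⠿⠀⠿⠿⠂⠂⠂⠂
⠿⠀⠿⠿⠂⠿⠿⠿
⠿⠀⠿⠿⣾⠿⠂⠂
⠿⠀⠿⠿⠂⠿⠂⠀
⠿⠀⠿⠿⠂⠿⠂⠀
⠿⠀⠀⠀⠀⠀⠀⠀

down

⠿⠀⠿⠿⠿⠿⠿⠿
⠿⠀⠿⠿⠂⠂⠂⠂
⠿⠀⠿⠿⠂⠿⠿⠿
⠿⠀⠿⠿⠂⠿⠂⠂
⠿⠀⠿⠿⣾⠿⠂⠀
⠿⠀⠿⠿⠂⠿⠂⠀
⠿⠀⠿⠿⠂⠿⠂⠀
⠿⠀⠀⠀⠀⠀⠀⠀

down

⠿⠀⠿⠿⠂⠂⠂⠂
⠿⠀⠿⠿⠂⠿⠿⠿
⠿⠀⠿⠿⠂⠿⠂⠂
⠿⠀⠿⠿⠂⠿⠂⠀
⠿⠀⠿⠿⣾⠿⠂⠀
⠿⠀⠿⠿⠂⠿⠂⠀
⠿⠀⠿⠿⠂⠿⠿⠀
⠿⠀⠀⠀⠀⠀⠀⠀

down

⠿⠀⠿⠿⠂⠿⠿⠿
⠿⠀⠿⠿⠂⠿⠂⠂
⠿⠀⠿⠿⠂⠿⠂⠀
⠿⠀⠿⠿⠂⠿⠂⠀
⠿⠀⠿⠿⣾⠿⠂⠀
⠿⠀⠿⠿⠂⠿⠿⠀
⠿⠀⠿⠿⠂⠂⠂⠀
⠿⠀⠀⠀⠀⠀⠀⠀

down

⠿⠀⠿⠿⠂⠿⠂⠂
⠿⠀⠿⠿⠂⠿⠂⠀
⠿⠀⠿⠿⠂⠿⠂⠀
⠿⠀⠿⠿⠂⠿⠂⠀
⠿⠀⠿⠿⣾⠿⠿⠀
⠿⠀⠿⠿⠂⠂⠂⠀
⠿⠀⠿⠂⠛⠂⠿⠀
⠿⠀⠀⠀⠀⠀⠀⠀

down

⠿⠀⠿⠿⠂⠿⠂⠀
⠿⠀⠿⠿⠂⠿⠂⠀
⠿⠀⠿⠿⠂⠿⠂⠀
⠿⠀⠿⠿⠂⠿⠿⠀
⠿⠀⠿⠿⣾⠂⠂⠀
⠿⠀⠿⠂⠛⠂⠿⠀
⠿⠀⠿⠂⠶⠂⠿⠀
⠿⠀⠀⠀⠀⠀⠀⠀

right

⠀⠿⠿⠂⠿⠂⠀⠀
⠀⠿⠿⠂⠿⠂⠀⠀
⠀⠿⠿⠂⠿⠂⠂⠀
⠀⠿⠿⠂⠿⠿⠿⠀
⠀⠿⠿⠂⣾⠂⠂⠀
⠀⠿⠂⠛⠂⠿⠿⠀
⠀⠿⠂⠶⠂⠿⠿⠀
⠀⠀⠀⠀⠀⠀⠀⠀

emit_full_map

⠿⠿⠿⠿⠿⠿⠿⠿⠿⠿⠿⠿⠿⠿⠿
⠿⠿⠿⠿⠿⠿⠿⠿⠿⠿⠂⠂⠂⠿⠿
⠿⠿⠂⠂⠂⠂⠂⠂⠂⠂⠶⠂⠂⠂⠂
⠿⠿⠂⠿⠿⠿⠿⠿⠿⠿⠂⠂⠂⠿⠿
⠿⠿⠂⠿⠂⠂⠂⠂⠂⠿⠿⠿⠿⠿⠿
⠿⠿⠂⠿⠂⠀⠀⠀⠀⠀⠀⠀⠀⠀⠀
⠿⠿⠂⠿⠂⠀⠀⠀⠀⠀⠀⠀⠀⠀⠀
⠿⠿⠂⠿⠂⠂⠀⠀⠀⠀⠀⠀⠀⠀⠀
⠿⠿⠂⠿⠿⠿⠀⠀⠀⠀⠀⠀⠀⠀⠀
⠿⠿⠂⣾⠂⠂⠀⠀⠀⠀⠀⠀⠀⠀⠀
⠿⠂⠛⠂⠿⠿⠀⠀⠀⠀⠀⠀⠀⠀⠀
⠿⠂⠶⠂⠿⠿⠀⠀⠀⠀⠀⠀⠀⠀⠀

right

⠿⠿⠂⠿⠂⠀⠀⠀
⠿⠿⠂⠿⠂⠀⠀⠀
⠿⠿⠂⠿⠂⠂⠛⠀
⠿⠿⠂⠿⠿⠿⠂⠀
⠿⠿⠂⠂⣾⠂⠂⠀
⠿⠂⠛⠂⠿⠿⠂⠀
⠿⠂⠶⠂⠿⠿⠂⠀
⠀⠀⠀⠀⠀⠀⠀⠀

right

⠿⠂⠿⠂⠀⠀⠀⠀
⠿⠂⠿⠂⠀⠀⠀⠀
⠿⠂⠿⠂⠂⠛⠂⠀
⠿⠂⠿⠿⠿⠂⠿⠀
⠿⠂⠂⠂⣾⠂⠂⠀
⠂⠛⠂⠿⠿⠂⠿⠀
⠂⠶⠂⠿⠿⠂⠿⠀
⠀⠀⠀⠀⠀⠀⠀⠀

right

⠂⠿⠂⠀⠀⠀⠀⠀
⠂⠿⠂⠀⠀⠀⠀⠀
⠂⠿⠂⠂⠛⠂⠂⠀
⠂⠿⠿⠿⠂⠿⠿⠀
⠂⠂⠂⠂⣾⠂⠂⠀
⠛⠂⠿⠿⠂⠿⠿⠀
⠶⠂⠿⠿⠂⠿⠿⠀
⠀⠀⠀⠀⠀⠀⠀⠀

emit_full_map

⠿⠿⠿⠿⠿⠿⠿⠿⠿⠿⠿⠿⠿⠿⠿
⠿⠿⠿⠿⠿⠿⠿⠿⠿⠿⠂⠂⠂⠿⠿
⠿⠿⠂⠂⠂⠂⠂⠂⠂⠂⠶⠂⠂⠂⠂
⠿⠿⠂⠿⠿⠿⠿⠿⠿⠿⠂⠂⠂⠿⠿
⠿⠿⠂⠿⠂⠂⠂⠂⠂⠿⠿⠿⠿⠿⠿
⠿⠿⠂⠿⠂⠀⠀⠀⠀⠀⠀⠀⠀⠀⠀
⠿⠿⠂⠿⠂⠀⠀⠀⠀⠀⠀⠀⠀⠀⠀
⠿⠿⠂⠿⠂⠂⠛⠂⠂⠀⠀⠀⠀⠀⠀
⠿⠿⠂⠿⠿⠿⠂⠿⠿⠀⠀⠀⠀⠀⠀
⠿⠿⠂⠂⠂⠂⣾⠂⠂⠀⠀⠀⠀⠀⠀
⠿⠂⠛⠂⠿⠿⠂⠿⠿⠀⠀⠀⠀⠀⠀
⠿⠂⠶⠂⠿⠿⠂⠿⠿⠀⠀⠀⠀⠀⠀


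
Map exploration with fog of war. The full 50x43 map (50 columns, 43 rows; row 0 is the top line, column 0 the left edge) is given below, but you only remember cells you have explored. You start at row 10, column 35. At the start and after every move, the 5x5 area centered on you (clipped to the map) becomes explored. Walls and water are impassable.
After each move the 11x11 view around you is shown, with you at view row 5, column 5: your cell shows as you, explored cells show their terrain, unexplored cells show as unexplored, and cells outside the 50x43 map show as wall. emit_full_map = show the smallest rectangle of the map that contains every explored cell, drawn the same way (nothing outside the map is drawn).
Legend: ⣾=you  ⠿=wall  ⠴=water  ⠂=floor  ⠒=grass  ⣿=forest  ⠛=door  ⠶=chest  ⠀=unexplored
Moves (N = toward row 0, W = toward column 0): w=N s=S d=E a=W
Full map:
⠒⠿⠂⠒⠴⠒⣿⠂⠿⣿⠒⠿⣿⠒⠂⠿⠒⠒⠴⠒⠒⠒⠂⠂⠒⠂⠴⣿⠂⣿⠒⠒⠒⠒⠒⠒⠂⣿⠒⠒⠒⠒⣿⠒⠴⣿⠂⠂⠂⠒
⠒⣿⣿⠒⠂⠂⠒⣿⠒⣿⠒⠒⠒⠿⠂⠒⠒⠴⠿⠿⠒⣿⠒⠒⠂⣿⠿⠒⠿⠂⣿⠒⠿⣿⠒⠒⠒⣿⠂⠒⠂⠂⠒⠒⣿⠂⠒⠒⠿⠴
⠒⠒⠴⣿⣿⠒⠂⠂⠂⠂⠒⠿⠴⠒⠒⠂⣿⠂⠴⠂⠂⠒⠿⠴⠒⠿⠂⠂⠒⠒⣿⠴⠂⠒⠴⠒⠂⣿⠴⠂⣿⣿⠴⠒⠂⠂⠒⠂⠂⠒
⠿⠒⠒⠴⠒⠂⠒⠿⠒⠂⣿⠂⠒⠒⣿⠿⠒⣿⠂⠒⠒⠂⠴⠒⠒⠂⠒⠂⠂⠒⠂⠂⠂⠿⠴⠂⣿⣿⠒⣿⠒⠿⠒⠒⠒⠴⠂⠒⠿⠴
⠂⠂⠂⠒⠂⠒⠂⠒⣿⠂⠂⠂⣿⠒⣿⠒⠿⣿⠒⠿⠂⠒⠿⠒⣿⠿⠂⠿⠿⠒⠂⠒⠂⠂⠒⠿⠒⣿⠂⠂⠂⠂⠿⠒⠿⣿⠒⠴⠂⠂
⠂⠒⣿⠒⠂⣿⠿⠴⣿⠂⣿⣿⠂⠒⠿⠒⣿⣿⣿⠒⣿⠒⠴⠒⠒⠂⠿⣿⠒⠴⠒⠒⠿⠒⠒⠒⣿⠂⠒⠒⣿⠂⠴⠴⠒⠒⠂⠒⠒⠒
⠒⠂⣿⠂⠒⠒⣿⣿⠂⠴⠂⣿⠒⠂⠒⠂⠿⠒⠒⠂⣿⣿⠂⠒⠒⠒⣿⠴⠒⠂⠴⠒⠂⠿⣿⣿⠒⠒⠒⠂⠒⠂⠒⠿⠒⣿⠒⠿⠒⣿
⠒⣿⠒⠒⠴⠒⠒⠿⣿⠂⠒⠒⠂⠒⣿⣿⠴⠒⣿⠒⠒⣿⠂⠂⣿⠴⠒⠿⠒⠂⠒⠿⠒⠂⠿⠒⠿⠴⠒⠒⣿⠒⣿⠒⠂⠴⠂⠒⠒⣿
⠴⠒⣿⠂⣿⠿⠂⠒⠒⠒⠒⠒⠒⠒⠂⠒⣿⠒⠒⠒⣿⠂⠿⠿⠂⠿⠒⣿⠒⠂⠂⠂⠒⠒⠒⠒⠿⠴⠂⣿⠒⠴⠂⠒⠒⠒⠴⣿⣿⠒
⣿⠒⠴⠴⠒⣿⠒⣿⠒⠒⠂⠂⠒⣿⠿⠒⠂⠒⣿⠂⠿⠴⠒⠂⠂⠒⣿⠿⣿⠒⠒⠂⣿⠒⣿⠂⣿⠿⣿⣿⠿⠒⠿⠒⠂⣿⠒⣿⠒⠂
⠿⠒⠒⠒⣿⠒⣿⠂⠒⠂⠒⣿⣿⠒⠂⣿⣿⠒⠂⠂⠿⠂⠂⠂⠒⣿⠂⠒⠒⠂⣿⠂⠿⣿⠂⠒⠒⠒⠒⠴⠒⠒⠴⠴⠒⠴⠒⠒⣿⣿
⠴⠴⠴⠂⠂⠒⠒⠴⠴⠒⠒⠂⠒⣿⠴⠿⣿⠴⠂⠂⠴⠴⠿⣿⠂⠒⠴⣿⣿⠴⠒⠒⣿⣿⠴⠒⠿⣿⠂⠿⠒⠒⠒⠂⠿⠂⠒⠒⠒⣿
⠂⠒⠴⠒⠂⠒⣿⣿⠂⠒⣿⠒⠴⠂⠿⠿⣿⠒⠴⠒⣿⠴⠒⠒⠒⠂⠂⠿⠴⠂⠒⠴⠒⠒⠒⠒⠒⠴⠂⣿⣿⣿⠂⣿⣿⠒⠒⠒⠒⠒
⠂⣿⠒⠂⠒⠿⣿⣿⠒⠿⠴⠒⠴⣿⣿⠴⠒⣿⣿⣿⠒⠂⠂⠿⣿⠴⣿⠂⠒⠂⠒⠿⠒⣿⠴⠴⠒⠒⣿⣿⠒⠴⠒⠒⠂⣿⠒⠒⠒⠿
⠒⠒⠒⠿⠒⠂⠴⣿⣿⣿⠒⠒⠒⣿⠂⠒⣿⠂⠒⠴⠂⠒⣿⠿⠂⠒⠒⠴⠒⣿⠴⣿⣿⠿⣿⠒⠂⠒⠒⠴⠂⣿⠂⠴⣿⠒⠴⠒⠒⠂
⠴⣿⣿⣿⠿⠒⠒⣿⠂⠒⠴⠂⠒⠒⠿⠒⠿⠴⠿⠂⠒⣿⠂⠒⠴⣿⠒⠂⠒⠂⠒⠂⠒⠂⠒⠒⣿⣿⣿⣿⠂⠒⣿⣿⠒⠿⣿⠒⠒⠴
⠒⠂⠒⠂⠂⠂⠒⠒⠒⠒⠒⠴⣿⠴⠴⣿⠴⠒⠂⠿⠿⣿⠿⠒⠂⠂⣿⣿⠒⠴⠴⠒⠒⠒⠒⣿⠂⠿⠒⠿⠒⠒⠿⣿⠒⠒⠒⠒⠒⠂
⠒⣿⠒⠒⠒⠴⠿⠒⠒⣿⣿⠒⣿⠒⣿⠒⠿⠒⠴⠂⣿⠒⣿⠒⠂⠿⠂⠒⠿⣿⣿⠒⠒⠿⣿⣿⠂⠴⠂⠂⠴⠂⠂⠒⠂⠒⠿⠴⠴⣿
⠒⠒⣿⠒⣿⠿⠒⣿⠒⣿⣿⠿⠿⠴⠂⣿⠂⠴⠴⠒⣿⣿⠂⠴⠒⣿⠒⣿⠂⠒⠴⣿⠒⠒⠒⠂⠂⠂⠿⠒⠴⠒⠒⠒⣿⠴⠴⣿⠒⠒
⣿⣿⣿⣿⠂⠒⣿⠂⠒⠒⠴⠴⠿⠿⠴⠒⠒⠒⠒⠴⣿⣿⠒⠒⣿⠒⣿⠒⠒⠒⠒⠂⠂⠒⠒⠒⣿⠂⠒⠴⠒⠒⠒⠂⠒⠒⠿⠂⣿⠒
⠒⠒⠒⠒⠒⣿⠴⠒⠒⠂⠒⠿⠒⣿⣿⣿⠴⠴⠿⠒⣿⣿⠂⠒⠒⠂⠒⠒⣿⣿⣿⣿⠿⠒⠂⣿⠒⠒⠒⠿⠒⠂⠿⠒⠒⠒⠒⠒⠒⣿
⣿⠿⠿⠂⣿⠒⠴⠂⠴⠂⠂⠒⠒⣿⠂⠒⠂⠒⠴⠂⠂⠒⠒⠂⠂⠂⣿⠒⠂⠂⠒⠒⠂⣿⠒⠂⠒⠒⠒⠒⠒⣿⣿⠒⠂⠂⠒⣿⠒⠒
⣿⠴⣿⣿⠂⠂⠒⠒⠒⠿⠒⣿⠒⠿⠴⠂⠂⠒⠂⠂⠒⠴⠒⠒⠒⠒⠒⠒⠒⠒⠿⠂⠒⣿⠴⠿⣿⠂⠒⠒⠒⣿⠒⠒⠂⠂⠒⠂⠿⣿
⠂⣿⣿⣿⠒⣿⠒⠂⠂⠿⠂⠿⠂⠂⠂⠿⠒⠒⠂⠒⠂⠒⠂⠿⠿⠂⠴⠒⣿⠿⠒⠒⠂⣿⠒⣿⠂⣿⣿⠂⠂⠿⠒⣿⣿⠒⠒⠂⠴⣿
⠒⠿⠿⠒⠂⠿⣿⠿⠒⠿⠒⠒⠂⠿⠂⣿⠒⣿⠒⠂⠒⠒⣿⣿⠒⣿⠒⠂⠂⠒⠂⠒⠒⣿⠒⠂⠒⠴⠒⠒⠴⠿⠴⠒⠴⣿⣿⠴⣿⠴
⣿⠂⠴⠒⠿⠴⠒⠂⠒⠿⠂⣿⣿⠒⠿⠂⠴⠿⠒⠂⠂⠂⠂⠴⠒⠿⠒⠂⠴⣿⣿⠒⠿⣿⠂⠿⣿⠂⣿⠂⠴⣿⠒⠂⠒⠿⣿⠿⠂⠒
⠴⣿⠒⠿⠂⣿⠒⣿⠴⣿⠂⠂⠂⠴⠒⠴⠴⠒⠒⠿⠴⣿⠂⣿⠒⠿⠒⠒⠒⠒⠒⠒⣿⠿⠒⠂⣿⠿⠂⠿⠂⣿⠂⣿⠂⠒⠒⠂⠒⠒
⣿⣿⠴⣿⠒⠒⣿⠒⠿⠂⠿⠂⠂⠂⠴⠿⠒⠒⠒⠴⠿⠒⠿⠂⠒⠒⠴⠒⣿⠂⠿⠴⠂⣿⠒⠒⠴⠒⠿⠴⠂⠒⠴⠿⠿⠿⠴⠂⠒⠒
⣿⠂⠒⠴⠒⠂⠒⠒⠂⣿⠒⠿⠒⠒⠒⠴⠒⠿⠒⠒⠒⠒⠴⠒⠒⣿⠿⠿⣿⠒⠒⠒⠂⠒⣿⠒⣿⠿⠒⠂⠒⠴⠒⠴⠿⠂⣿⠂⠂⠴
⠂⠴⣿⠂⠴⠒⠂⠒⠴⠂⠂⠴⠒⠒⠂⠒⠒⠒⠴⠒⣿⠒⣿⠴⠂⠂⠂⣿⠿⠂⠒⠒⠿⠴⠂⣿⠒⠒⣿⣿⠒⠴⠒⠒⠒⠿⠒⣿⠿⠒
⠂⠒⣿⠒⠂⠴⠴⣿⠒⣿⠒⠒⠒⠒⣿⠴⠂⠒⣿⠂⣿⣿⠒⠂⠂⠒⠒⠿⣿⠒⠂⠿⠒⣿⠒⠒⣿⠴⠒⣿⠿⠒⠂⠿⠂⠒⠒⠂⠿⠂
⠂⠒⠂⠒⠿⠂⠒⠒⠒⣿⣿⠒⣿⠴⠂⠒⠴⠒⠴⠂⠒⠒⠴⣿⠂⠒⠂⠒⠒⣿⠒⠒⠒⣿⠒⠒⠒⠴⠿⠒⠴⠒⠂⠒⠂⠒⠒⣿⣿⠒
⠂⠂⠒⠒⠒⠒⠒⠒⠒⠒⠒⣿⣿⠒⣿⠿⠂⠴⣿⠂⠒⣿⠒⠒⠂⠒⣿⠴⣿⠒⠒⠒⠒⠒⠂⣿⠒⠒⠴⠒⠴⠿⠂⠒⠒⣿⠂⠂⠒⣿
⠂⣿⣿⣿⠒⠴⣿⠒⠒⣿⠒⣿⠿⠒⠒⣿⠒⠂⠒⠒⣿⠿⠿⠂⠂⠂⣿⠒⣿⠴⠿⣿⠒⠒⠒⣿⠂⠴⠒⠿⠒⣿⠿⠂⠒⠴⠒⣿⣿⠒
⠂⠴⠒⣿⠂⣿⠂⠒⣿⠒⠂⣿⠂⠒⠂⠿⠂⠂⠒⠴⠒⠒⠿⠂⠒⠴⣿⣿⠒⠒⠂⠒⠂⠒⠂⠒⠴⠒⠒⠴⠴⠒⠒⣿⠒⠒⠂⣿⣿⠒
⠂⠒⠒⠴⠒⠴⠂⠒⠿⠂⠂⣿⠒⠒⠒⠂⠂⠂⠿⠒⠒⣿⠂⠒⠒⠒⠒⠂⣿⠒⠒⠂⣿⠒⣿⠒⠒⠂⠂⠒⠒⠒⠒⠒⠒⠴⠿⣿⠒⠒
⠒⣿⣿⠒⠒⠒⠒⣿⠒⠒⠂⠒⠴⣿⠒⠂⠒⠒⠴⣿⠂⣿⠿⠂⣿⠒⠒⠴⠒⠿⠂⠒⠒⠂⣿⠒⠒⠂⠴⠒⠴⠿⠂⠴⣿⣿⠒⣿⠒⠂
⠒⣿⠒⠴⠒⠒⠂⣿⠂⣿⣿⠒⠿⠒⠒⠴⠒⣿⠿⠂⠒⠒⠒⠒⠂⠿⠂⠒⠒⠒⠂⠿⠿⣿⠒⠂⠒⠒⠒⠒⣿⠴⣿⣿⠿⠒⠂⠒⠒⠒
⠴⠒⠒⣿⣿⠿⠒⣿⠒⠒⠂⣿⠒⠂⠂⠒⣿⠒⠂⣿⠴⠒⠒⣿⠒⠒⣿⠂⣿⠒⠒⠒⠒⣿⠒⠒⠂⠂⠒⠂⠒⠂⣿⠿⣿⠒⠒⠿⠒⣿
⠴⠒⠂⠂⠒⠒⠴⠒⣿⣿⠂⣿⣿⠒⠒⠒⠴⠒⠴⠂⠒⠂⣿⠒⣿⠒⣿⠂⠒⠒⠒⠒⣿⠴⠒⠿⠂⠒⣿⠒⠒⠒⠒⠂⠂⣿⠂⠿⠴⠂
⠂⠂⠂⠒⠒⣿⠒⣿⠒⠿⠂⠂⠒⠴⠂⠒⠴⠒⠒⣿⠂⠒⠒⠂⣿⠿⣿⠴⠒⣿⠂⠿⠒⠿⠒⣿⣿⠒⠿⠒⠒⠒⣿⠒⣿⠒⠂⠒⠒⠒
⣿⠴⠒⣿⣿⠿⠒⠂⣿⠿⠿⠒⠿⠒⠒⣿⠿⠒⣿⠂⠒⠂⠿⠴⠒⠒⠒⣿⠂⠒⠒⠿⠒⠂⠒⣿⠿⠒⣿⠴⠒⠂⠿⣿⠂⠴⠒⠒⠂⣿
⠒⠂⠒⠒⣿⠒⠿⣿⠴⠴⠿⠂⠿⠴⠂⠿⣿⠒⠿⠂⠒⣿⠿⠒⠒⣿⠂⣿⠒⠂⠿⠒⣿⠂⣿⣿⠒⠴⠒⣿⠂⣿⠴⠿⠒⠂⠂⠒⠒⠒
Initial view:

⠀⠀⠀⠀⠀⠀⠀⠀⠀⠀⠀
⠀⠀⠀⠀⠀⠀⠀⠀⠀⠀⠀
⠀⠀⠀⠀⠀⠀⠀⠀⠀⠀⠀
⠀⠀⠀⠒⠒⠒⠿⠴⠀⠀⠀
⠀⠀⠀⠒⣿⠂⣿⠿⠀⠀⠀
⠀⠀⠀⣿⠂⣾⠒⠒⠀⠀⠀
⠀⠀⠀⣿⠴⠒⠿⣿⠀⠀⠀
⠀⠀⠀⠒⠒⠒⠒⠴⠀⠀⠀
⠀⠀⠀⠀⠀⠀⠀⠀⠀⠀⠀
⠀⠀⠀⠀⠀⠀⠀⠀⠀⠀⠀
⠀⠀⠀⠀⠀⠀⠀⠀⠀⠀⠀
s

⠀⠀⠀⠀⠀⠀⠀⠀⠀⠀⠀
⠀⠀⠀⠀⠀⠀⠀⠀⠀⠀⠀
⠀⠀⠀⠒⠒⠒⠿⠴⠀⠀⠀
⠀⠀⠀⠒⣿⠂⣿⠿⠀⠀⠀
⠀⠀⠀⣿⠂⠒⠒⠒⠀⠀⠀
⠀⠀⠀⣿⠴⣾⠿⣿⠀⠀⠀
⠀⠀⠀⠒⠒⠒⠒⠴⠀⠀⠀
⠀⠀⠀⣿⠴⠴⠒⠒⠀⠀⠀
⠀⠀⠀⠀⠀⠀⠀⠀⠀⠀⠀
⠀⠀⠀⠀⠀⠀⠀⠀⠀⠀⠀
⠀⠀⠀⠀⠀⠀⠀⠀⠀⠀⠀

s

⠀⠀⠀⠀⠀⠀⠀⠀⠀⠀⠀
⠀⠀⠀⠒⠒⠒⠿⠴⠀⠀⠀
⠀⠀⠀⠒⣿⠂⣿⠿⠀⠀⠀
⠀⠀⠀⣿⠂⠒⠒⠒⠀⠀⠀
⠀⠀⠀⣿⠴⠒⠿⣿⠀⠀⠀
⠀⠀⠀⠒⠒⣾⠒⠴⠀⠀⠀
⠀⠀⠀⣿⠴⠴⠒⠒⠀⠀⠀
⠀⠀⠀⠿⣿⠒⠂⠒⠀⠀⠀
⠀⠀⠀⠀⠀⠀⠀⠀⠀⠀⠀
⠀⠀⠀⠀⠀⠀⠀⠀⠀⠀⠀
⠀⠀⠀⠀⠀⠀⠀⠀⠀⠀⠀

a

⠀⠀⠀⠀⠀⠀⠀⠀⠀⠀⠀
⠀⠀⠀⠀⠒⠒⠒⠿⠴⠀⠀
⠀⠀⠀⠀⠒⣿⠂⣿⠿⠀⠀
⠀⠀⠀⠿⣿⠂⠒⠒⠒⠀⠀
⠀⠀⠀⣿⣿⠴⠒⠿⣿⠀⠀
⠀⠀⠀⠒⠒⣾⠒⠒⠴⠀⠀
⠀⠀⠀⠒⣿⠴⠴⠒⠒⠀⠀
⠀⠀⠀⣿⠿⣿⠒⠂⠒⠀⠀
⠀⠀⠀⠀⠀⠀⠀⠀⠀⠀⠀
⠀⠀⠀⠀⠀⠀⠀⠀⠀⠀⠀
⠀⠀⠀⠀⠀⠀⠀⠀⠀⠀⠀

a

⠀⠀⠀⠀⠀⠀⠀⠀⠀⠀⠀
⠀⠀⠀⠀⠀⠒⠒⠒⠿⠴⠀
⠀⠀⠀⠀⠀⠒⣿⠂⣿⠿⠀
⠀⠀⠀⠂⠿⣿⠂⠒⠒⠒⠀
⠀⠀⠀⠒⣿⣿⠴⠒⠿⣿⠀
⠀⠀⠀⠴⠒⣾⠒⠒⠒⠴⠀
⠀⠀⠀⠿⠒⣿⠴⠴⠒⠒⠀
⠀⠀⠀⣿⣿⠿⣿⠒⠂⠒⠀
⠀⠀⠀⠀⠀⠀⠀⠀⠀⠀⠀
⠀⠀⠀⠀⠀⠀⠀⠀⠀⠀⠀
⠀⠀⠀⠀⠀⠀⠀⠀⠀⠀⠀

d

⠀⠀⠀⠀⠀⠀⠀⠀⠀⠀⠀
⠀⠀⠀⠀⠒⠒⠒⠿⠴⠀⠀
⠀⠀⠀⠀⠒⣿⠂⣿⠿⠀⠀
⠀⠀⠂⠿⣿⠂⠒⠒⠒⠀⠀
⠀⠀⠒⣿⣿⠴⠒⠿⣿⠀⠀
⠀⠀⠴⠒⠒⣾⠒⠒⠴⠀⠀
⠀⠀⠿⠒⣿⠴⠴⠒⠒⠀⠀
⠀⠀⣿⣿⠿⣿⠒⠂⠒⠀⠀
⠀⠀⠀⠀⠀⠀⠀⠀⠀⠀⠀
⠀⠀⠀⠀⠀⠀⠀⠀⠀⠀⠀
⠀⠀⠀⠀⠀⠀⠀⠀⠀⠀⠀

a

⠀⠀⠀⠀⠀⠀⠀⠀⠀⠀⠀
⠀⠀⠀⠀⠀⠒⠒⠒⠿⠴⠀
⠀⠀⠀⠀⠀⠒⣿⠂⣿⠿⠀
⠀⠀⠀⠂⠿⣿⠂⠒⠒⠒⠀
⠀⠀⠀⠒⣿⣿⠴⠒⠿⣿⠀
⠀⠀⠀⠴⠒⣾⠒⠒⠒⠴⠀
⠀⠀⠀⠿⠒⣿⠴⠴⠒⠒⠀
⠀⠀⠀⣿⣿⠿⣿⠒⠂⠒⠀
⠀⠀⠀⠀⠀⠀⠀⠀⠀⠀⠀
⠀⠀⠀⠀⠀⠀⠀⠀⠀⠀⠀
⠀⠀⠀⠀⠀⠀⠀⠀⠀⠀⠀

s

⠀⠀⠀⠀⠀⠒⠒⠒⠿⠴⠀
⠀⠀⠀⠀⠀⠒⣿⠂⣿⠿⠀
⠀⠀⠀⠂⠿⣿⠂⠒⠒⠒⠀
⠀⠀⠀⠒⣿⣿⠴⠒⠿⣿⠀
⠀⠀⠀⠴⠒⠒⠒⠒⠒⠴⠀
⠀⠀⠀⠿⠒⣾⠴⠴⠒⠒⠀
⠀⠀⠀⣿⣿⠿⣿⠒⠂⠒⠀
⠀⠀⠀⠂⠒⠂⠒⠒⠀⠀⠀
⠀⠀⠀⠀⠀⠀⠀⠀⠀⠀⠀
⠀⠀⠀⠀⠀⠀⠀⠀⠀⠀⠀
⠀⠀⠀⠀⠀⠀⠀⠀⠀⠀⠀

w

⠀⠀⠀⠀⠀⠀⠀⠀⠀⠀⠀
⠀⠀⠀⠀⠀⠒⠒⠒⠿⠴⠀
⠀⠀⠀⠀⠀⠒⣿⠂⣿⠿⠀
⠀⠀⠀⠂⠿⣿⠂⠒⠒⠒⠀
⠀⠀⠀⠒⣿⣿⠴⠒⠿⣿⠀
⠀⠀⠀⠴⠒⣾⠒⠒⠒⠴⠀
⠀⠀⠀⠿⠒⣿⠴⠴⠒⠒⠀
⠀⠀⠀⣿⣿⠿⣿⠒⠂⠒⠀
⠀⠀⠀⠂⠒⠂⠒⠒⠀⠀⠀
⠀⠀⠀⠀⠀⠀⠀⠀⠀⠀⠀
⠀⠀⠀⠀⠀⠀⠀⠀⠀⠀⠀

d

⠀⠀⠀⠀⠀⠀⠀⠀⠀⠀⠀
⠀⠀⠀⠀⠒⠒⠒⠿⠴⠀⠀
⠀⠀⠀⠀⠒⣿⠂⣿⠿⠀⠀
⠀⠀⠂⠿⣿⠂⠒⠒⠒⠀⠀
⠀⠀⠒⣿⣿⠴⠒⠿⣿⠀⠀
⠀⠀⠴⠒⠒⣾⠒⠒⠴⠀⠀
⠀⠀⠿⠒⣿⠴⠴⠒⠒⠀⠀
⠀⠀⣿⣿⠿⣿⠒⠂⠒⠀⠀
⠀⠀⠂⠒⠂⠒⠒⠀⠀⠀⠀
⠀⠀⠀⠀⠀⠀⠀⠀⠀⠀⠀
⠀⠀⠀⠀⠀⠀⠀⠀⠀⠀⠀

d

⠀⠀⠀⠀⠀⠀⠀⠀⠀⠀⠀
⠀⠀⠀⠒⠒⠒⠿⠴⠀⠀⠀
⠀⠀⠀⠒⣿⠂⣿⠿⠀⠀⠀
⠀⠂⠿⣿⠂⠒⠒⠒⠀⠀⠀
⠀⠒⣿⣿⠴⠒⠿⣿⠀⠀⠀
⠀⠴⠒⠒⠒⣾⠒⠴⠀⠀⠀
⠀⠿⠒⣿⠴⠴⠒⠒⠀⠀⠀
⠀⣿⣿⠿⣿⠒⠂⠒⠀⠀⠀
⠀⠂⠒⠂⠒⠒⠀⠀⠀⠀⠀
⠀⠀⠀⠀⠀⠀⠀⠀⠀⠀⠀
⠀⠀⠀⠀⠀⠀⠀⠀⠀⠀⠀

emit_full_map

⠀⠀⠒⠒⠒⠿⠴
⠀⠀⠒⣿⠂⣿⠿
⠂⠿⣿⠂⠒⠒⠒
⠒⣿⣿⠴⠒⠿⣿
⠴⠒⠒⠒⣾⠒⠴
⠿⠒⣿⠴⠴⠒⠒
⣿⣿⠿⣿⠒⠂⠒
⠂⠒⠂⠒⠒⠀⠀

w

⠀⠀⠀⠀⠀⠀⠀⠀⠀⠀⠀
⠀⠀⠀⠀⠀⠀⠀⠀⠀⠀⠀
⠀⠀⠀⠒⠒⠒⠿⠴⠀⠀⠀
⠀⠀⠀⠒⣿⠂⣿⠿⠀⠀⠀
⠀⠂⠿⣿⠂⠒⠒⠒⠀⠀⠀
⠀⠒⣿⣿⠴⣾⠿⣿⠀⠀⠀
⠀⠴⠒⠒⠒⠒⠒⠴⠀⠀⠀
⠀⠿⠒⣿⠴⠴⠒⠒⠀⠀⠀
⠀⣿⣿⠿⣿⠒⠂⠒⠀⠀⠀
⠀⠂⠒⠂⠒⠒⠀⠀⠀⠀⠀
⠀⠀⠀⠀⠀⠀⠀⠀⠀⠀⠀

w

⠀⠀⠀⠀⠀⠀⠀⠀⠀⠀⠀
⠀⠀⠀⠀⠀⠀⠀⠀⠀⠀⠀
⠀⠀⠀⠀⠀⠀⠀⠀⠀⠀⠀
⠀⠀⠀⠒⠒⠒⠿⠴⠀⠀⠀
⠀⠀⠀⠒⣿⠂⣿⠿⠀⠀⠀
⠀⠂⠿⣿⠂⣾⠒⠒⠀⠀⠀
⠀⠒⣿⣿⠴⠒⠿⣿⠀⠀⠀
⠀⠴⠒⠒⠒⠒⠒⠴⠀⠀⠀
⠀⠿⠒⣿⠴⠴⠒⠒⠀⠀⠀
⠀⣿⣿⠿⣿⠒⠂⠒⠀⠀⠀
⠀⠂⠒⠂⠒⠒⠀⠀⠀⠀⠀

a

⠀⠀⠀⠀⠀⠀⠀⠀⠀⠀⠀
⠀⠀⠀⠀⠀⠀⠀⠀⠀⠀⠀
⠀⠀⠀⠀⠀⠀⠀⠀⠀⠀⠀
⠀⠀⠀⠒⠒⠒⠒⠿⠴⠀⠀
⠀⠀⠀⣿⠒⣿⠂⣿⠿⠀⠀
⠀⠀⠂⠿⣿⣾⠒⠒⠒⠀⠀
⠀⠀⠒⣿⣿⠴⠒⠿⣿⠀⠀
⠀⠀⠴⠒⠒⠒⠒⠒⠴⠀⠀
⠀⠀⠿⠒⣿⠴⠴⠒⠒⠀⠀
⠀⠀⣿⣿⠿⣿⠒⠂⠒⠀⠀
⠀⠀⠂⠒⠂⠒⠒⠀⠀⠀⠀

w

⠀⠀⠀⠀⠀⠀⠀⠀⠀⠀⠀
⠀⠀⠀⠀⠀⠀⠀⠀⠀⠀⠀
⠀⠀⠀⠀⠀⠀⠀⠀⠀⠀⠀
⠀⠀⠀⠒⠂⠿⠒⠿⠀⠀⠀
⠀⠀⠀⠒⠒⠒⠒⠿⠴⠀⠀
⠀⠀⠀⣿⠒⣾⠂⣿⠿⠀⠀
⠀⠀⠂⠿⣿⠂⠒⠒⠒⠀⠀
⠀⠀⠒⣿⣿⠴⠒⠿⣿⠀⠀
⠀⠀⠴⠒⠒⠒⠒⠒⠴⠀⠀
⠀⠀⠿⠒⣿⠴⠴⠒⠒⠀⠀
⠀⠀⣿⣿⠿⣿⠒⠂⠒⠀⠀

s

⠀⠀⠀⠀⠀⠀⠀⠀⠀⠀⠀
⠀⠀⠀⠀⠀⠀⠀⠀⠀⠀⠀
⠀⠀⠀⠒⠂⠿⠒⠿⠀⠀⠀
⠀⠀⠀⠒⠒⠒⠒⠿⠴⠀⠀
⠀⠀⠀⣿⠒⣿⠂⣿⠿⠀⠀
⠀⠀⠂⠿⣿⣾⠒⠒⠒⠀⠀
⠀⠀⠒⣿⣿⠴⠒⠿⣿⠀⠀
⠀⠀⠴⠒⠒⠒⠒⠒⠴⠀⠀
⠀⠀⠿⠒⣿⠴⠴⠒⠒⠀⠀
⠀⠀⣿⣿⠿⣿⠒⠂⠒⠀⠀
⠀⠀⠂⠒⠂⠒⠒⠀⠀⠀⠀

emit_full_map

⠀⠒⠂⠿⠒⠿⠀
⠀⠒⠒⠒⠒⠿⠴
⠀⣿⠒⣿⠂⣿⠿
⠂⠿⣿⣾⠒⠒⠒
⠒⣿⣿⠴⠒⠿⣿
⠴⠒⠒⠒⠒⠒⠴
⠿⠒⣿⠴⠴⠒⠒
⣿⣿⠿⣿⠒⠂⠒
⠂⠒⠂⠒⠒⠀⠀

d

⠀⠀⠀⠀⠀⠀⠀⠀⠀⠀⠀
⠀⠀⠀⠀⠀⠀⠀⠀⠀⠀⠀
⠀⠀⠒⠂⠿⠒⠿⠀⠀⠀⠀
⠀⠀⠒⠒⠒⠒⠿⠴⠀⠀⠀
⠀⠀⣿⠒⣿⠂⣿⠿⠀⠀⠀
⠀⠂⠿⣿⠂⣾⠒⠒⠀⠀⠀
⠀⠒⣿⣿⠴⠒⠿⣿⠀⠀⠀
⠀⠴⠒⠒⠒⠒⠒⠴⠀⠀⠀
⠀⠿⠒⣿⠴⠴⠒⠒⠀⠀⠀
⠀⣿⣿⠿⣿⠒⠂⠒⠀⠀⠀
⠀⠂⠒⠂⠒⠒⠀⠀⠀⠀⠀

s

⠀⠀⠀⠀⠀⠀⠀⠀⠀⠀⠀
⠀⠀⠒⠂⠿⠒⠿⠀⠀⠀⠀
⠀⠀⠒⠒⠒⠒⠿⠴⠀⠀⠀
⠀⠀⣿⠒⣿⠂⣿⠿⠀⠀⠀
⠀⠂⠿⣿⠂⠒⠒⠒⠀⠀⠀
⠀⠒⣿⣿⠴⣾⠿⣿⠀⠀⠀
⠀⠴⠒⠒⠒⠒⠒⠴⠀⠀⠀
⠀⠿⠒⣿⠴⠴⠒⠒⠀⠀⠀
⠀⣿⣿⠿⣿⠒⠂⠒⠀⠀⠀
⠀⠂⠒⠂⠒⠒⠀⠀⠀⠀⠀
⠀⠀⠀⠀⠀⠀⠀⠀⠀⠀⠀

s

⠀⠀⠒⠂⠿⠒⠿⠀⠀⠀⠀
⠀⠀⠒⠒⠒⠒⠿⠴⠀⠀⠀
⠀⠀⣿⠒⣿⠂⣿⠿⠀⠀⠀
⠀⠂⠿⣿⠂⠒⠒⠒⠀⠀⠀
⠀⠒⣿⣿⠴⠒⠿⣿⠀⠀⠀
⠀⠴⠒⠒⠒⣾⠒⠴⠀⠀⠀
⠀⠿⠒⣿⠴⠴⠒⠒⠀⠀⠀
⠀⣿⣿⠿⣿⠒⠂⠒⠀⠀⠀
⠀⠂⠒⠂⠒⠒⠀⠀⠀⠀⠀
⠀⠀⠀⠀⠀⠀⠀⠀⠀⠀⠀
⠀⠀⠀⠀⠀⠀⠀⠀⠀⠀⠀

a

⠀⠀⠀⠒⠂⠿⠒⠿⠀⠀⠀
⠀⠀⠀⠒⠒⠒⠒⠿⠴⠀⠀
⠀⠀⠀⣿⠒⣿⠂⣿⠿⠀⠀
⠀⠀⠂⠿⣿⠂⠒⠒⠒⠀⠀
⠀⠀⠒⣿⣿⠴⠒⠿⣿⠀⠀
⠀⠀⠴⠒⠒⣾⠒⠒⠴⠀⠀
⠀⠀⠿⠒⣿⠴⠴⠒⠒⠀⠀
⠀⠀⣿⣿⠿⣿⠒⠂⠒⠀⠀
⠀⠀⠂⠒⠂⠒⠒⠀⠀⠀⠀
⠀⠀⠀⠀⠀⠀⠀⠀⠀⠀⠀
⠀⠀⠀⠀⠀⠀⠀⠀⠀⠀⠀

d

⠀⠀⠒⠂⠿⠒⠿⠀⠀⠀⠀
⠀⠀⠒⠒⠒⠒⠿⠴⠀⠀⠀
⠀⠀⣿⠒⣿⠂⣿⠿⠀⠀⠀
⠀⠂⠿⣿⠂⠒⠒⠒⠀⠀⠀
⠀⠒⣿⣿⠴⠒⠿⣿⠀⠀⠀
⠀⠴⠒⠒⠒⣾⠒⠴⠀⠀⠀
⠀⠿⠒⣿⠴⠴⠒⠒⠀⠀⠀
⠀⣿⣿⠿⣿⠒⠂⠒⠀⠀⠀
⠀⠂⠒⠂⠒⠒⠀⠀⠀⠀⠀
⠀⠀⠀⠀⠀⠀⠀⠀⠀⠀⠀
⠀⠀⠀⠀⠀⠀⠀⠀⠀⠀⠀

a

⠀⠀⠀⠒⠂⠿⠒⠿⠀⠀⠀
⠀⠀⠀⠒⠒⠒⠒⠿⠴⠀⠀
⠀⠀⠀⣿⠒⣿⠂⣿⠿⠀⠀
⠀⠀⠂⠿⣿⠂⠒⠒⠒⠀⠀
⠀⠀⠒⣿⣿⠴⠒⠿⣿⠀⠀
⠀⠀⠴⠒⠒⣾⠒⠒⠴⠀⠀
⠀⠀⠿⠒⣿⠴⠴⠒⠒⠀⠀
⠀⠀⣿⣿⠿⣿⠒⠂⠒⠀⠀
⠀⠀⠂⠒⠂⠒⠒⠀⠀⠀⠀
⠀⠀⠀⠀⠀⠀⠀⠀⠀⠀⠀
⠀⠀⠀⠀⠀⠀⠀⠀⠀⠀⠀

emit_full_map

⠀⠒⠂⠿⠒⠿⠀
⠀⠒⠒⠒⠒⠿⠴
⠀⣿⠒⣿⠂⣿⠿
⠂⠿⣿⠂⠒⠒⠒
⠒⣿⣿⠴⠒⠿⣿
⠴⠒⠒⣾⠒⠒⠴
⠿⠒⣿⠴⠴⠒⠒
⣿⣿⠿⣿⠒⠂⠒
⠂⠒⠂⠒⠒⠀⠀


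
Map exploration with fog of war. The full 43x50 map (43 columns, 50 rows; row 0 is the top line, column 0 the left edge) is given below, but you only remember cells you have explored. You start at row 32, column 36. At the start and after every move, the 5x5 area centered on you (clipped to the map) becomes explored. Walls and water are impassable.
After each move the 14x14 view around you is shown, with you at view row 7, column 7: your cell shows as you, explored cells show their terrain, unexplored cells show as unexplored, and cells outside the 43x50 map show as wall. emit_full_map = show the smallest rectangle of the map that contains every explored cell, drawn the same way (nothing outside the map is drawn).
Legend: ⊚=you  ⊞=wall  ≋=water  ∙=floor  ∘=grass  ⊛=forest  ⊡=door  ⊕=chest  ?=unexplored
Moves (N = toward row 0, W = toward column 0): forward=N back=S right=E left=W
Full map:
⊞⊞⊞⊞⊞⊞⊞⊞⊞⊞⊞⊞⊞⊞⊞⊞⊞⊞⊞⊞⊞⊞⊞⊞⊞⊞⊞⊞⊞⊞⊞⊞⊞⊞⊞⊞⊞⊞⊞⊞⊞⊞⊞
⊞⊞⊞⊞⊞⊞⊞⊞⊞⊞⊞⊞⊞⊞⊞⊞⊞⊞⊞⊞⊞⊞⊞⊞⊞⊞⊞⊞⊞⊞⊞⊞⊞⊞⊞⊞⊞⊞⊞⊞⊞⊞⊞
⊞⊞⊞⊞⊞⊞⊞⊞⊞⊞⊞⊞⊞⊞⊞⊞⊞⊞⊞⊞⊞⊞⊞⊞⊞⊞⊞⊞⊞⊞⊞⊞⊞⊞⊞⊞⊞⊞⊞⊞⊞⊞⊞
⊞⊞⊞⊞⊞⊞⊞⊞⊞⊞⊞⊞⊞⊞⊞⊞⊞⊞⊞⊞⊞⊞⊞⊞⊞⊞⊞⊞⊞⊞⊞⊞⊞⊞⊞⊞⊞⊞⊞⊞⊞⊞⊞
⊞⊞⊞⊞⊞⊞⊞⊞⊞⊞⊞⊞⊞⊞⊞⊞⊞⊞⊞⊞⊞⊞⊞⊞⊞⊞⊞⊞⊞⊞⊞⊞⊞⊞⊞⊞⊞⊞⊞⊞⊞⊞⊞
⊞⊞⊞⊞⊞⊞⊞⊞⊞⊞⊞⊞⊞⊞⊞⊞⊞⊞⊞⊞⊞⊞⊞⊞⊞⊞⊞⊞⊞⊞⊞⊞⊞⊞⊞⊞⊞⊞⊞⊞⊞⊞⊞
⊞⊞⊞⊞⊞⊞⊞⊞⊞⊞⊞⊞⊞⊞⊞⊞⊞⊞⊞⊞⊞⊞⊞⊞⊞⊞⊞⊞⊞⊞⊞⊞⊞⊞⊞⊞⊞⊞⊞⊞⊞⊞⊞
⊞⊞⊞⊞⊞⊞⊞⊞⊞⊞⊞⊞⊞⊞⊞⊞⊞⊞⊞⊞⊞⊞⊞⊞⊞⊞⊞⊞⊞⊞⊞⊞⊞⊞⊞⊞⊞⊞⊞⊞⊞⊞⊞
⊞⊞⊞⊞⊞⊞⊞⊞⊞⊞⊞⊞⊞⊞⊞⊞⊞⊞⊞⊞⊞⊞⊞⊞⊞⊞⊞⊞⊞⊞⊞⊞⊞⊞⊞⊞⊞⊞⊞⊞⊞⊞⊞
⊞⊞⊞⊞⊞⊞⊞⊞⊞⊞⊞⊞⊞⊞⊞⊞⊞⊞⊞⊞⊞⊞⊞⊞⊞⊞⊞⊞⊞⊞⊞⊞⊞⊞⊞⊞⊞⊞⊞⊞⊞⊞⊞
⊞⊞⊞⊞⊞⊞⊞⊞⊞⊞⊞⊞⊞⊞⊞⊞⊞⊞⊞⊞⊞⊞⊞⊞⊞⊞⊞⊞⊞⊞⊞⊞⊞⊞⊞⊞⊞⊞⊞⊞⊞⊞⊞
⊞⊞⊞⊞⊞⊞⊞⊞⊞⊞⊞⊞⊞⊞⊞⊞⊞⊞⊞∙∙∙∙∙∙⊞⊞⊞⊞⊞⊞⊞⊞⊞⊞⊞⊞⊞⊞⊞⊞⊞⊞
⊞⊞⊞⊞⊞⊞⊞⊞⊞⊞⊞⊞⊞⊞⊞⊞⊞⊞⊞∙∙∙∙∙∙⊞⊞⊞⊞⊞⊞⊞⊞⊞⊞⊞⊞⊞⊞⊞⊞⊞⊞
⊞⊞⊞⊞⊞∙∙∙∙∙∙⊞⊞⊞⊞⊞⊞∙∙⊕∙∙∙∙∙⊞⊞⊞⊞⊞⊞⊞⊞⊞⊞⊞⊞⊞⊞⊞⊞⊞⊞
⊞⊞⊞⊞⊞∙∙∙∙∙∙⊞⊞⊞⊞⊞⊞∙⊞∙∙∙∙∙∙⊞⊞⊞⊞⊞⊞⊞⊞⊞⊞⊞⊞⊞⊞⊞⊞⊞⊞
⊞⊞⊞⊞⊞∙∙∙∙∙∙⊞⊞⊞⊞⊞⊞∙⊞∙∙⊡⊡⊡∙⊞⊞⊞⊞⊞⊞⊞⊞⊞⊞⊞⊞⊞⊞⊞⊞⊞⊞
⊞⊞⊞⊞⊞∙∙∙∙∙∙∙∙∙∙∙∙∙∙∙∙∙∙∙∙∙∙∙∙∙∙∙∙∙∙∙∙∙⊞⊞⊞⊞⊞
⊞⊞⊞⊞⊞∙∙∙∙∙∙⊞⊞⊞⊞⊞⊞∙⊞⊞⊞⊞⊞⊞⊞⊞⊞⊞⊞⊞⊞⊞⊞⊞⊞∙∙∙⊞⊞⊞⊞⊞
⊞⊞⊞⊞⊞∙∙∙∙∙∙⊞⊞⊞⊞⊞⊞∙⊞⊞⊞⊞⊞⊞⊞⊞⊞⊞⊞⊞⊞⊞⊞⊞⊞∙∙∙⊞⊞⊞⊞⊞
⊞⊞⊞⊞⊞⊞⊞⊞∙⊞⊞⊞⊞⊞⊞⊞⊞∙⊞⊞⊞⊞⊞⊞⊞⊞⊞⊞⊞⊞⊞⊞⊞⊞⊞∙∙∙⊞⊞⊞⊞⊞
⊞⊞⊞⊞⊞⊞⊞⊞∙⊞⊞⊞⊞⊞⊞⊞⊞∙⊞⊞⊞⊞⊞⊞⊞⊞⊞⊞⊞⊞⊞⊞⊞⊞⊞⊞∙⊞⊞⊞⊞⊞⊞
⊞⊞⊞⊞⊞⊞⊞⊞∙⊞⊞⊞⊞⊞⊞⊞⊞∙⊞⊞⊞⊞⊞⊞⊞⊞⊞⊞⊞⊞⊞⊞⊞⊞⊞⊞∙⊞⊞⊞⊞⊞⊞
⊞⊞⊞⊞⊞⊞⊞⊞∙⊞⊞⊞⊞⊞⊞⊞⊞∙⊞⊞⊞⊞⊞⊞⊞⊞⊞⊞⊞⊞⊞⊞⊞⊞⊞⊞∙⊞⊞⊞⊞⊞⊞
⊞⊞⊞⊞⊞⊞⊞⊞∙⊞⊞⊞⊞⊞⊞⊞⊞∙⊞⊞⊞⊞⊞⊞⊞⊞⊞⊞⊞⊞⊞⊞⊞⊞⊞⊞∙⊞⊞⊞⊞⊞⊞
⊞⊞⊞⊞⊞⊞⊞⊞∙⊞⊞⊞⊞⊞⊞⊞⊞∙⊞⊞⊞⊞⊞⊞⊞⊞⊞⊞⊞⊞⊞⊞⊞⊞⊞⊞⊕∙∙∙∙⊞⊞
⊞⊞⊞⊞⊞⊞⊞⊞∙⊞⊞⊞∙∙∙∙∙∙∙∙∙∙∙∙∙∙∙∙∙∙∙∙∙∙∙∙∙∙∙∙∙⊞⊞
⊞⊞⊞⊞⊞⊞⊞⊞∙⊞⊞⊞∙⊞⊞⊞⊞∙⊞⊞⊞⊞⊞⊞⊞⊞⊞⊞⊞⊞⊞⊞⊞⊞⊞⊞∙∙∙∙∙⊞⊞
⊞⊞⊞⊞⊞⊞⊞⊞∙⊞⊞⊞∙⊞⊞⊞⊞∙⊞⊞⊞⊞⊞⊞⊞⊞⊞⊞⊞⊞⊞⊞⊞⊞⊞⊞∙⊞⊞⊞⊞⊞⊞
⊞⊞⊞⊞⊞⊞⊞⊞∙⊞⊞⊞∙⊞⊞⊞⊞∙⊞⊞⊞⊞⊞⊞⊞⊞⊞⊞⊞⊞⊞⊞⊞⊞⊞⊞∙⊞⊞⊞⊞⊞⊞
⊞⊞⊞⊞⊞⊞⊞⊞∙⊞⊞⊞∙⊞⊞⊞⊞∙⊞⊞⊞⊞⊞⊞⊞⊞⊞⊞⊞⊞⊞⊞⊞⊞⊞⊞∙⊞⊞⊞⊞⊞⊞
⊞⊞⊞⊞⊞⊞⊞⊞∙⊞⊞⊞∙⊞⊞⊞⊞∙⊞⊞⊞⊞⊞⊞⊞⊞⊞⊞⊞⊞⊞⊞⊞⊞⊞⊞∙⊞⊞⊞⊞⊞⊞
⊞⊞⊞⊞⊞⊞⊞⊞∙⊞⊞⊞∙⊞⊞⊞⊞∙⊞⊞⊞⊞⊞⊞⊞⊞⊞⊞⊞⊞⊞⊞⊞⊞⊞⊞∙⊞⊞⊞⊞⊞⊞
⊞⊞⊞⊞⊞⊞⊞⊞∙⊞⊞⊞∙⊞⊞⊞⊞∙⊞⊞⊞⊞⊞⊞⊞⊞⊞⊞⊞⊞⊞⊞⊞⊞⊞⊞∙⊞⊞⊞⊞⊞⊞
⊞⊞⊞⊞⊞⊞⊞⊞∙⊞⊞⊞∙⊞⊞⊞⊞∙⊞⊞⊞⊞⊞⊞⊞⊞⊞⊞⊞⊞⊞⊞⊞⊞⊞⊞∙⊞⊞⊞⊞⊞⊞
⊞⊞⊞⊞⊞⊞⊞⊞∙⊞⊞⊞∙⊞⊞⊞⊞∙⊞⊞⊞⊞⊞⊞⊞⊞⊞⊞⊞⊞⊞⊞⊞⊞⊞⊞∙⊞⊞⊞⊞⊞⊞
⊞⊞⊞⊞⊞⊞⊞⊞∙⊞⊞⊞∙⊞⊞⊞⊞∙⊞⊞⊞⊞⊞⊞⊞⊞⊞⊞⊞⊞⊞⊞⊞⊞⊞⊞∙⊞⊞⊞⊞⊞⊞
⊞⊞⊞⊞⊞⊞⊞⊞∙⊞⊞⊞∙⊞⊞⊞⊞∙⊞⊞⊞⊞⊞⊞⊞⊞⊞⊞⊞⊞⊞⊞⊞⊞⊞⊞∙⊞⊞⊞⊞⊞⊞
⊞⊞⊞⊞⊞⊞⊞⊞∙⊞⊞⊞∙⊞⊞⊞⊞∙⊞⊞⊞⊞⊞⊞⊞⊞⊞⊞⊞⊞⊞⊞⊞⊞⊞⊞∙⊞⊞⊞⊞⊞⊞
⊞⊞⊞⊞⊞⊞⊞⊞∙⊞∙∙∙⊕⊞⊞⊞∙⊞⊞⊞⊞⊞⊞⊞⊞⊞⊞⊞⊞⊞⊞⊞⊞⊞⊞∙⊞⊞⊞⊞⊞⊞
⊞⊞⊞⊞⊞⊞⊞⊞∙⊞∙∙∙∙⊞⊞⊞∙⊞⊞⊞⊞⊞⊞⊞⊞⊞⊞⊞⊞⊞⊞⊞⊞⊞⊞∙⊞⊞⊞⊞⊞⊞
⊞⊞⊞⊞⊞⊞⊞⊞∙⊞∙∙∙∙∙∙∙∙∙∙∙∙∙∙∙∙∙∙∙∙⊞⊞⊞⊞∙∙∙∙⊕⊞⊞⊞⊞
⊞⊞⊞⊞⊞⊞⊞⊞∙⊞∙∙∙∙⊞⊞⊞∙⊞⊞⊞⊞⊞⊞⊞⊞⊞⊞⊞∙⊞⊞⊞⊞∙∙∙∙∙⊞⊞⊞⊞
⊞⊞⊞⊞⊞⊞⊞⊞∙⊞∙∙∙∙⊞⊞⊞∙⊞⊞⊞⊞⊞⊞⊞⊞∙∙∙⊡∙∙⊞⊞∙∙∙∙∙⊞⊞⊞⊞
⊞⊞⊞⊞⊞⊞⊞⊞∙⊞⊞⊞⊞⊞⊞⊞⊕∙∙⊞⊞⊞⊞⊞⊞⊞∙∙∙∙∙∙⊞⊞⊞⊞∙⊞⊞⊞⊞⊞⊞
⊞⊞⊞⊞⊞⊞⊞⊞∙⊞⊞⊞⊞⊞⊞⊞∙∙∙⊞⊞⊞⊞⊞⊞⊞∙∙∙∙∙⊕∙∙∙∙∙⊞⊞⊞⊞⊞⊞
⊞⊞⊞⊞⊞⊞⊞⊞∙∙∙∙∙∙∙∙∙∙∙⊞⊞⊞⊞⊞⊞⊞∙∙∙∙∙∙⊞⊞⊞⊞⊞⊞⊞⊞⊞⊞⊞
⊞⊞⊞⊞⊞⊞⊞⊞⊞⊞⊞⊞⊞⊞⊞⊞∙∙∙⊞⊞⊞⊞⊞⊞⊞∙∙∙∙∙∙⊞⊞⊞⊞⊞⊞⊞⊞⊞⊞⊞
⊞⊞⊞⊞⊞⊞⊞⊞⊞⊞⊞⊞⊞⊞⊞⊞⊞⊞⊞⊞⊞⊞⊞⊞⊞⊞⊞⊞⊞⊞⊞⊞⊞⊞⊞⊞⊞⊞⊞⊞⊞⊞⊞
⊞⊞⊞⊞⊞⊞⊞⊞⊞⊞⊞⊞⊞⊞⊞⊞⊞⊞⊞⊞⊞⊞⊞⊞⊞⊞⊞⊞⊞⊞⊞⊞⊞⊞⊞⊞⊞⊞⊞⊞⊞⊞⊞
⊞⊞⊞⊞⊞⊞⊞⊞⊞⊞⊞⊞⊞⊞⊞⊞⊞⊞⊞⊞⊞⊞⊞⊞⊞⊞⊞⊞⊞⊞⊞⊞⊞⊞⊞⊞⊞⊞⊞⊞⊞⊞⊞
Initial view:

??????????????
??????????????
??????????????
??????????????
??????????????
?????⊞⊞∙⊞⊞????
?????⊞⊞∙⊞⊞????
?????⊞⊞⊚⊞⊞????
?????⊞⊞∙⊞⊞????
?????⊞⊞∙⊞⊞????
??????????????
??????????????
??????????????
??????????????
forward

??????????????
??????????????
??????????????
??????????????
??????????????
?????⊞⊞∙⊞⊞????
?????⊞⊞∙⊞⊞????
?????⊞⊞⊚⊞⊞????
?????⊞⊞∙⊞⊞????
?????⊞⊞∙⊞⊞????
?????⊞⊞∙⊞⊞????
??????????????
??????????????
??????????????

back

??????????????
??????????????
??????????????
??????????????
?????⊞⊞∙⊞⊞????
?????⊞⊞∙⊞⊞????
?????⊞⊞∙⊞⊞????
?????⊞⊞⊚⊞⊞????
?????⊞⊞∙⊞⊞????
?????⊞⊞∙⊞⊞????
??????????????
??????????????
??????????????
??????????????

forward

??????????????
??????????????
??????????????
??????????????
??????????????
?????⊞⊞∙⊞⊞????
?????⊞⊞∙⊞⊞????
?????⊞⊞⊚⊞⊞????
?????⊞⊞∙⊞⊞????
?????⊞⊞∙⊞⊞????
?????⊞⊞∙⊞⊞????
??????????????
??????????????
??????????????

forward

??????????????
??????????????
??????????????
??????????????
??????????????
?????⊞⊞∙⊞⊞????
?????⊞⊞∙⊞⊞????
?????⊞⊞⊚⊞⊞????
?????⊞⊞∙⊞⊞????
?????⊞⊞∙⊞⊞????
?????⊞⊞∙⊞⊞????
?????⊞⊞∙⊞⊞????
??????????????
??????????????

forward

??????????????
??????????????
??????????????
??????????????
??????????????
?????⊞⊞∙⊞⊞????
?????⊞⊞∙⊞⊞????
?????⊞⊞⊚⊞⊞????
?????⊞⊞∙⊞⊞????
?????⊞⊞∙⊞⊞????
?????⊞⊞∙⊞⊞????
?????⊞⊞∙⊞⊞????
?????⊞⊞∙⊞⊞????
??????????????

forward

??????????????
??????????????
??????????????
??????????????
??????????????
?????⊞⊞∙∙∙????
?????⊞⊞∙⊞⊞????
?????⊞⊞⊚⊞⊞????
?????⊞⊞∙⊞⊞????
?????⊞⊞∙⊞⊞????
?????⊞⊞∙⊞⊞????
?????⊞⊞∙⊞⊞????
?????⊞⊞∙⊞⊞????
?????⊞⊞∙⊞⊞????

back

??????????????
??????????????
??????????????
??????????????
?????⊞⊞∙∙∙????
?????⊞⊞∙⊞⊞????
?????⊞⊞∙⊞⊞????
?????⊞⊞⊚⊞⊞????
?????⊞⊞∙⊞⊞????
?????⊞⊞∙⊞⊞????
?????⊞⊞∙⊞⊞????
?????⊞⊞∙⊞⊞????
?????⊞⊞∙⊞⊞????
??????????????

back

??????????????
??????????????
??????????????
?????⊞⊞∙∙∙????
?????⊞⊞∙⊞⊞????
?????⊞⊞∙⊞⊞????
?????⊞⊞∙⊞⊞????
?????⊞⊞⊚⊞⊞????
?????⊞⊞∙⊞⊞????
?????⊞⊞∙⊞⊞????
?????⊞⊞∙⊞⊞????
?????⊞⊞∙⊞⊞????
??????????????
??????????????

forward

??????????????
??????????????
??????????????
??????????????
?????⊞⊞∙∙∙????
?????⊞⊞∙⊞⊞????
?????⊞⊞∙⊞⊞????
?????⊞⊞⊚⊞⊞????
?????⊞⊞∙⊞⊞????
?????⊞⊞∙⊞⊞????
?????⊞⊞∙⊞⊞????
?????⊞⊞∙⊞⊞????
?????⊞⊞∙⊞⊞????
??????????????

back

??????????????
??????????????
??????????????
?????⊞⊞∙∙∙????
?????⊞⊞∙⊞⊞????
?????⊞⊞∙⊞⊞????
?????⊞⊞∙⊞⊞????
?????⊞⊞⊚⊞⊞????
?????⊞⊞∙⊞⊞????
?????⊞⊞∙⊞⊞????
?????⊞⊞∙⊞⊞????
?????⊞⊞∙⊞⊞????
??????????????
??????????????
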